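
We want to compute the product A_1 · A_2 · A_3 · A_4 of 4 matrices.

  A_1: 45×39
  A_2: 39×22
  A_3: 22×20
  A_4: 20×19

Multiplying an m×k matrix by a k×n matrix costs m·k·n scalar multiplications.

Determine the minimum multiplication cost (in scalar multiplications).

Adjacent pairs: A_1A_2 = 45·39·22 = 38610; A_2A_3 = 39·22·20 = 17160; A_3A_4 = 22·20·19 = 8360.
Length 3: A_1..A_3: k=1: 0+17160+45·39·20=52260; k=2: 38610+0+45·22·20=58410 → min 52260 | A_2..A_4: k=2: 0+8360+39·22·19=24662; k=3: 17160+0+39·20·19=31980 → min 24662.
Length 4: A_1..A_4: k=1: 0+24662+45·39·19=58007; k=2: 38610+8360+45·22·19=65780; k=3: 52260+0+45·20·19=69360 → min 58007.
Optimal order: (A_1 · (A_2 · (A_3 · A_4))) with cost 58007.

58007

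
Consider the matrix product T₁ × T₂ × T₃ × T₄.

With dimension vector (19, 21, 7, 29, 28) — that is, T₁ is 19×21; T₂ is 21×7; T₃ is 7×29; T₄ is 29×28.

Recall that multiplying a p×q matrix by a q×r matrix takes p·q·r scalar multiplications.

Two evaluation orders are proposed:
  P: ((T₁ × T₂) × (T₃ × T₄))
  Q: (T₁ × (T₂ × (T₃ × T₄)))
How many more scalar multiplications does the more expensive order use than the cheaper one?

Order P = ((T₁ × T₂) × (T₃ × T₄)): (T₁ × T₂): 19×21 by 21×7 → 19×7, cost 19·21·7 = 2793; (T₃ × T₄): 7×29 by 29×28 → 7×28, cost 7·29·28 = 5684; ((T₁ × T₂) × (T₃ × T₄)): 19×7 by 7×28 → 19×28, cost 19·7·28 = 3724; cumulative 12201. Total 12201.
Order Q = (T₁ × (T₂ × (T₃ × T₄))): (T₃ × T₄): 7×29 by 29×28 → 7×28, cost 7·29·28 = 5684; (T₂ × (T₃ × T₄)): 21×7 by 7×28 → 21×28, cost 21·7·28 = 4116; cumulative 9800; (T₁ × (T₂ × (T₃ × T₄))): 19×21 by 21×28 → 19×28, cost 19·21·28 = 11172; cumulative 20972. Total 20972.
Difference: |12201 − 20972| = 8771.

8771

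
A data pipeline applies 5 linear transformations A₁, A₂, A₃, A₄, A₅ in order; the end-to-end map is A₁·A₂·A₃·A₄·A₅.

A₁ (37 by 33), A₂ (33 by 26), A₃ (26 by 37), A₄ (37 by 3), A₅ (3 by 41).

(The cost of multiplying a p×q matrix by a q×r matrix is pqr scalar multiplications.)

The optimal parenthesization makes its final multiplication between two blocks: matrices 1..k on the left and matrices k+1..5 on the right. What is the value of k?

Adjacent pairs: A₁A₂ = 37·33·26 = 31746; A₂A₃ = 33·26·37 = 31746; A₃A₄ = 26·37·3 = 2886; A₄A₅ = 37·3·41 = 4551.
Length 3: A₁..A₃: k=1: 0+31746+37·33·37=76923; k=2: 31746+0+37·26·37=67340 → min 67340 | A₂..A₄: k=2: 0+2886+33·26·3=5460; k=3: 31746+0+33·37·3=35409 → min 5460 | A₃..A₅: k=3: 0+4551+26·37·41=43993; k=4: 2886+0+26·3·41=6084 → min 6084.
Length 4: A₁..A₄: k=1: 0+5460+37·33·3=9123; k=2: 31746+2886+37·26·3=37518; k=3: 67340+0+37·37·3=71447 → min 9123 | A₂..A₅: k=2: 0+6084+33·26·41=41262; k=3: 31746+4551+33·37·41=86358; k=4: 5460+0+33·3·41=9519 → min 9519.
Top-level splits: k=1: (A₁..A₁)·(A₂..A₅) → 0+9519+37·33·41 = 59580; k=2: (A₁..A₂)·(A₃..A₅) → 31746+6084+37·26·41 = 77272; k=3: (A₁..A₃)·(A₄..A₅) → 67340+4551+37·37·41 = 128020; k=4: (A₁..A₄)·(A₅..A₅) → 9123+0+37·3·41 = 13674.
Best split is after A₄, i.e. k = 4.

4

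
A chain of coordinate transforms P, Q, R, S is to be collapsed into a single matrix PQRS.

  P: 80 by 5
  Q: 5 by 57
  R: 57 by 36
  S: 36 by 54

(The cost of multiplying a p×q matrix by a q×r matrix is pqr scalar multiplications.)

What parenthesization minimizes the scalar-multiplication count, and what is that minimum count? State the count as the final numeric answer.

41580

Adjacent pairs: PQ = 80·5·57 = 22800; QR = 5·57·36 = 10260; RS = 57·36·54 = 110808.
Length 3: P..R: k=1: 0+10260+80·5·36=24660; k=2: 22800+0+80·57·36=186960 → min 24660 | Q..S: k=2: 0+110808+5·57·54=126198; k=3: 10260+0+5·36·54=19980 → min 19980.
Length 4: P..S: k=1: 0+19980+80·5·54=41580; k=2: 22800+110808+80·57·54=379848; k=3: 24660+0+80·36·54=180180 → min 41580.
Optimal parenthesization: (P((QR)S)) with cost 41580.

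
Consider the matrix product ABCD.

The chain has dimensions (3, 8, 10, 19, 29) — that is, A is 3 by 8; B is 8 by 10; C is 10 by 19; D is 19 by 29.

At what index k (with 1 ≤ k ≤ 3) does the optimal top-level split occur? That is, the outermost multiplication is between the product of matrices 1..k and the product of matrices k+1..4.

Adjacent pairs: AB = 3·8·10 = 240; BC = 8·10·19 = 1520; CD = 10·19·29 = 5510.
Length 3: A..C: k=1: 0+1520+3·8·19=1976; k=2: 240+0+3·10·19=810 → min 810 | B..D: k=2: 0+5510+8·10·29=7830; k=3: 1520+0+8·19·29=5928 → min 5928.
Top-level splits: k=1: (A..A)·(B..D) → 0+5928+3·8·29 = 6624; k=2: (A..B)·(C..D) → 240+5510+3·10·29 = 6620; k=3: (A..C)·(D..D) → 810+0+3·19·29 = 2463.
Best split is after C, i.e. k = 3.

3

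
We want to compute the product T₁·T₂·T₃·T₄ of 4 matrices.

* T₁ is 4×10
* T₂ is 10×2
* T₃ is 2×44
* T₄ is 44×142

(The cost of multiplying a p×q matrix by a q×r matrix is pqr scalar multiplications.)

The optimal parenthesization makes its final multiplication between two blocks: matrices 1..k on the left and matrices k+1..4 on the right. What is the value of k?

2

Adjacent pairs: T₁T₂ = 4·10·2 = 80; T₂T₃ = 10·2·44 = 880; T₃T₄ = 2·44·142 = 12496.
Length 3: T₁..T₃: k=1: 0+880+4·10·44=2640; k=2: 80+0+4·2·44=432 → min 432 | T₂..T₄: k=2: 0+12496+10·2·142=15336; k=3: 880+0+10·44·142=63360 → min 15336.
Top-level splits: k=1: (T₁..T₁)·(T₂..T₄) → 0+15336+4·10·142 = 21016; k=2: (T₁..T₂)·(T₃..T₄) → 80+12496+4·2·142 = 13712; k=3: (T₁..T₃)·(T₄..T₄) → 432+0+4·44·142 = 25424.
Best split is after T₂, i.e. k = 2.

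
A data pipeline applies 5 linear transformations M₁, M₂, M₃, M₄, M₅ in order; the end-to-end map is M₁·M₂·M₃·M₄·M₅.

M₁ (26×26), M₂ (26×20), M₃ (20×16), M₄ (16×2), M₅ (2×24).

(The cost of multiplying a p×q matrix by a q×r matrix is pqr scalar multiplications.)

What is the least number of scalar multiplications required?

Adjacent pairs: M₁M₂ = 26·26·20 = 13520; M₂M₃ = 26·20·16 = 8320; M₃M₄ = 20·16·2 = 640; M₄M₅ = 16·2·24 = 768.
Length 3: M₁..M₃: k=1: 0+8320+26·26·16=19136; k=2: 13520+0+26·20·16=21840 → min 19136 | M₂..M₄: k=2: 0+640+26·20·2=1680; k=3: 8320+0+26·16·2=9152 → min 1680 | M₃..M₅: k=3: 0+768+20·16·24=8448; k=4: 640+0+20·2·24=1600 → min 1600.
Length 4: M₁..M₄: k=1: 0+1680+26·26·2=3032; k=2: 13520+640+26·20·2=15200; k=3: 19136+0+26·16·2=19968 → min 3032 | M₂..M₅: k=2: 0+1600+26·20·24=14080; k=3: 8320+768+26·16·24=19072; k=4: 1680+0+26·2·24=2928 → min 2928.
Length 5: M₁..M₅: k=1: 0+2928+26·26·24=19152; k=2: 13520+1600+26·20·24=27600; k=3: 19136+768+26·16·24=29888; k=4: 3032+0+26·2·24=4280 → min 4280.
Optimal order: ((M₁·(M₂·(M₃·M₄)))·M₅) with cost 4280.

4280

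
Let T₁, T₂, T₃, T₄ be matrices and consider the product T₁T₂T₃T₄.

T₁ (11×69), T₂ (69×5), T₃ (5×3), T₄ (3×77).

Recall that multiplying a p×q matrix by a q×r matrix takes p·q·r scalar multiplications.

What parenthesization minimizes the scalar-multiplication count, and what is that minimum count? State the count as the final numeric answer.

Adjacent pairs: T₁T₂ = 11·69·5 = 3795; T₂T₃ = 69·5·3 = 1035; T₃T₄ = 5·3·77 = 1155.
Length 3: T₁..T₃: k=1: 0+1035+11·69·3=3312; k=2: 3795+0+11·5·3=3960 → min 3312 | T₂..T₄: k=2: 0+1155+69·5·77=27720; k=3: 1035+0+69·3·77=16974 → min 16974.
Length 4: T₁..T₄: k=1: 0+16974+11·69·77=75417; k=2: 3795+1155+11·5·77=9185; k=3: 3312+0+11·3·77=5853 → min 5853.
Optimal parenthesization: ((T₁(T₂T₃))T₄) with cost 5853.

5853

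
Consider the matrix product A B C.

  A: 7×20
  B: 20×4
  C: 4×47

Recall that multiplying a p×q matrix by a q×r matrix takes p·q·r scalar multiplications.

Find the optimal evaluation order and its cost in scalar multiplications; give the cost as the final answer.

(A (B C)): cost 10340.
((A B) C): cost 1876.
Optimal: ((A B) C) with cost 1876.

1876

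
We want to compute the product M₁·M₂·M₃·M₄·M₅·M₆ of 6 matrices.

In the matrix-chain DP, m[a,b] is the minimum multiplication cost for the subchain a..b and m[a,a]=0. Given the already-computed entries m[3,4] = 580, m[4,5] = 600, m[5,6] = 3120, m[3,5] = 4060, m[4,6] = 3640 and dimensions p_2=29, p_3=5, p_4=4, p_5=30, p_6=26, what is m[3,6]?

6716

m[3,6] = min over k∈[3,5] of m[3,k]+m[k+1,6]+p_{2}·p_k·p_{6}.
k=3: 0 + 3640 + 29·5·26 = 7410; k=4: 580 + 3120 + 29·4·26 = 6716; k=5: 4060 + 0 + 29·30·26 = 26680.
Minimum: 6716 at k=4.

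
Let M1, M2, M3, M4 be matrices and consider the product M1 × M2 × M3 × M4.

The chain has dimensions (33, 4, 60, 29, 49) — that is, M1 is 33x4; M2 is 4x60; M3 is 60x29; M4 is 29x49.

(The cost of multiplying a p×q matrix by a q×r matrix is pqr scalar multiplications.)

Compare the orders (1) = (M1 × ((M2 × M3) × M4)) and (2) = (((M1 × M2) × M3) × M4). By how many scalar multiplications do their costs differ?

Order (1) = (M1 × ((M2 × M3) × M4)): (M2 × M3): 4×60 by 60×29 → 4×29, cost 4·60·29 = 6960; ((M2 × M3) × M4): 4×29 by 29×49 → 4×49, cost 4·29·49 = 5684; cumulative 12644; (M1 × ((M2 × M3) × M4)): 33×4 by 4×49 → 33×49, cost 33·4·49 = 6468; cumulative 19112. Total 19112.
Order (2) = (((M1 × M2) × M3) × M4): (M1 × M2): 33×4 by 4×60 → 33×60, cost 33·4·60 = 7920; ((M1 × M2) × M3): 33×60 by 60×29 → 33×29, cost 33·60·29 = 57420; cumulative 65340; (((M1 × M2) × M3) × M4): 33×29 by 29×49 → 33×49, cost 33·29·49 = 46893; cumulative 112233. Total 112233.
Difference: |19112 − 112233| = 93121.

93121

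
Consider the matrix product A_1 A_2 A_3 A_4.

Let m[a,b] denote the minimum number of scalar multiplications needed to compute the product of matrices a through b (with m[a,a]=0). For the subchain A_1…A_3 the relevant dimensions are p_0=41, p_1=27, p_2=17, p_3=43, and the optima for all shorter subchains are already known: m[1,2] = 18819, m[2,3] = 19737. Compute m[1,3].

48790

m[1,3] = min over k∈[1,2] of m[1,k]+m[k+1,3]+p_{0}·p_k·p_{3}.
k=1: 0 + 19737 + 41·27·43 = 67338; k=2: 18819 + 0 + 41·17·43 = 48790.
Minimum: 48790 at k=2.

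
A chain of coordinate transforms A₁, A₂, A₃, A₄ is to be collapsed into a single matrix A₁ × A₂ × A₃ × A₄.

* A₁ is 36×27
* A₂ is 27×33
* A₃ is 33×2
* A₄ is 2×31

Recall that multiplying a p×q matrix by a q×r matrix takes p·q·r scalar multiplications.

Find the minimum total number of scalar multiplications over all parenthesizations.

5958

Adjacent pairs: A₁A₂ = 36·27·33 = 32076; A₂A₃ = 27·33·2 = 1782; A₃A₄ = 33·2·31 = 2046.
Length 3: A₁..A₃: k=1: 0+1782+36·27·2=3726; k=2: 32076+0+36·33·2=34452 → min 3726 | A₂..A₄: k=2: 0+2046+27·33·31=29667; k=3: 1782+0+27·2·31=3456 → min 3456.
Length 4: A₁..A₄: k=1: 0+3456+36·27·31=33588; k=2: 32076+2046+36·33·31=70950; k=3: 3726+0+36·2·31=5958 → min 5958.
Optimal order: ((A₁ × (A₂ × A₃)) × A₄) with cost 5958.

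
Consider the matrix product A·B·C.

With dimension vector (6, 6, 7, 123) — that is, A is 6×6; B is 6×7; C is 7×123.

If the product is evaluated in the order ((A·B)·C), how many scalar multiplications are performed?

(A·B): 6×6 by 6×7 → 6×7, cost 6·6·7 = 252
((A·B)·C): 6×7 by 7×123 → 6×123, cost 6·7·123 = 5166; cumulative 5418
Total: 5418 scalar multiplications.

5418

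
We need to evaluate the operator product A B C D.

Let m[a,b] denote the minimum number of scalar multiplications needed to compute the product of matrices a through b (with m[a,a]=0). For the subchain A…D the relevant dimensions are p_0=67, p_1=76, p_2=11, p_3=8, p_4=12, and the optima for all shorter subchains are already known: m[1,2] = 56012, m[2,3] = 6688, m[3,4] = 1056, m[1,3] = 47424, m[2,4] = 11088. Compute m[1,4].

53856

m[1,4] = min over k∈[1,3] of m[1,k]+m[k+1,4]+p_{0}·p_k·p_{4}.
k=1: 0 + 11088 + 67·76·12 = 72192; k=2: 56012 + 1056 + 67·11·12 = 65912; k=3: 47424 + 0 + 67·8·12 = 53856.
Minimum: 53856 at k=3.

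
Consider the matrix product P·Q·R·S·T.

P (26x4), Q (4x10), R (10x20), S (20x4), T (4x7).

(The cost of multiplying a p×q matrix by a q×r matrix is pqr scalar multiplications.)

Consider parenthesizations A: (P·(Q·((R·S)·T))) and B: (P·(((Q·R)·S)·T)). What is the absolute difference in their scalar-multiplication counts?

128

Order A = (P·(Q·((R·S)·T))): (R·S): 10×20 by 20×4 → 10×4, cost 10·20·4 = 800; ((R·S)·T): 10×4 by 4×7 → 10×7, cost 10·4·7 = 280; cumulative 1080; (Q·((R·S)·T)): 4×10 by 10×7 → 4×7, cost 4·10·7 = 280; cumulative 1360; (P·(Q·((R·S)·T))): 26×4 by 4×7 → 26×7, cost 26·4·7 = 728; cumulative 2088. Total 2088.
Order B = (P·(((Q·R)·S)·T)): (Q·R): 4×10 by 10×20 → 4×20, cost 4·10·20 = 800; ((Q·R)·S): 4×20 by 20×4 → 4×4, cost 4·20·4 = 320; cumulative 1120; (((Q·R)·S)·T): 4×4 by 4×7 → 4×7, cost 4·4·7 = 112; cumulative 1232; (P·(((Q·R)·S)·T)): 26×4 by 4×7 → 26×7, cost 26·4·7 = 728; cumulative 1960. Total 1960.
Difference: |2088 − 1960| = 128.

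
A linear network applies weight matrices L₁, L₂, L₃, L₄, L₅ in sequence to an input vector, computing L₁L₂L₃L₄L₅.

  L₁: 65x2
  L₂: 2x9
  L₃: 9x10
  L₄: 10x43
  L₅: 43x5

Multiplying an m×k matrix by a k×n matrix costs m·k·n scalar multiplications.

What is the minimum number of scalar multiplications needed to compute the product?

Adjacent pairs: L₁L₂ = 65·2·9 = 1170; L₂L₃ = 2·9·10 = 180; L₃L₄ = 9·10·43 = 3870; L₄L₅ = 10·43·5 = 2150.
Length 3: L₁..L₃: k=1: 0+180+65·2·10=1480; k=2: 1170+0+65·9·10=7020 → min 1480 | L₂..L₄: k=2: 0+3870+2·9·43=4644; k=3: 180+0+2·10·43=1040 → min 1040 | L₃..L₅: k=3: 0+2150+9·10·5=2600; k=4: 3870+0+9·43·5=5805 → min 2600.
Length 4: L₁..L₄: k=1: 0+1040+65·2·43=6630; k=2: 1170+3870+65·9·43=30195; k=3: 1480+0+65·10·43=29430 → min 6630 | L₂..L₅: k=2: 0+2600+2·9·5=2690; k=3: 180+2150+2·10·5=2430; k=4: 1040+0+2·43·5=1470 → min 1470.
Length 5: L₁..L₅: k=1: 0+1470+65·2·5=2120; k=2: 1170+2600+65·9·5=6695; k=3: 1480+2150+65·10·5=6880; k=4: 6630+0+65·43·5=20605 → min 2120.
Optimal order: (L₁(((L₂L₃)L₄)L₅)) with cost 2120.

2120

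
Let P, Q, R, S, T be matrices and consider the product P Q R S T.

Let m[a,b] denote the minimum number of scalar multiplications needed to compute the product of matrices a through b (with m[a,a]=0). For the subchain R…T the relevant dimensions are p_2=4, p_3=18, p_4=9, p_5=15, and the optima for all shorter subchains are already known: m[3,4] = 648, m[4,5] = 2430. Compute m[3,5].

m[3,5] = min over k∈[3,4] of m[3,k]+m[k+1,5]+p_{2}·p_k·p_{5}.
k=3: 0 + 2430 + 4·18·15 = 3510; k=4: 648 + 0 + 4·9·15 = 1188.
Minimum: 1188 at k=4.

1188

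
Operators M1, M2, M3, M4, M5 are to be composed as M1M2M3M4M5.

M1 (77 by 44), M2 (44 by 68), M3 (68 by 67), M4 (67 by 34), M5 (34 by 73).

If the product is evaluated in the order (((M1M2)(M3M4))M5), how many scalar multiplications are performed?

754426

(M1M2): 77×44 by 44×68 → 77×68, cost 77·44·68 = 230384
(M3M4): 68×67 by 67×34 → 68×34, cost 68·67·34 = 154904
((M1M2)(M3M4)): 77×68 by 68×34 → 77×34, cost 77·68·34 = 178024; cumulative 563312
(((M1M2)(M3M4))M5): 77×34 by 34×73 → 77×73, cost 77·34·73 = 191114; cumulative 754426
Total: 754426 scalar multiplications.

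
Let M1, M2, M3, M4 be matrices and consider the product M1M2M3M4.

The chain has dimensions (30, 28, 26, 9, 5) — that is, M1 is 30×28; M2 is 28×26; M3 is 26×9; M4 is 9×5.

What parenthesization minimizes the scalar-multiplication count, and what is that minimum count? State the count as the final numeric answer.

Adjacent pairs: M1M2 = 30·28·26 = 21840; M2M3 = 28·26·9 = 6552; M3M4 = 26·9·5 = 1170.
Length 3: M1..M3: k=1: 0+6552+30·28·9=14112; k=2: 21840+0+30·26·9=28860 → min 14112 | M2..M4: k=2: 0+1170+28·26·5=4810; k=3: 6552+0+28·9·5=7812 → min 4810.
Length 4: M1..M4: k=1: 0+4810+30·28·5=9010; k=2: 21840+1170+30·26·5=26910; k=3: 14112+0+30·9·5=15462 → min 9010.
Optimal parenthesization: (M1(M2(M3M4))) with cost 9010.

9010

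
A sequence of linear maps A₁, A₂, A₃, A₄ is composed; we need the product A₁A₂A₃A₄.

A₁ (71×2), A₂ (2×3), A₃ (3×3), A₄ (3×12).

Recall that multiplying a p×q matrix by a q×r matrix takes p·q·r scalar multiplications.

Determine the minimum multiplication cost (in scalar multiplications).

1794

Adjacent pairs: A₁A₂ = 71·2·3 = 426; A₂A₃ = 2·3·3 = 18; A₃A₄ = 3·3·12 = 108.
Length 3: A₁..A₃: k=1: 0+18+71·2·3=444; k=2: 426+0+71·3·3=1065 → min 444 | A₂..A₄: k=2: 0+108+2·3·12=180; k=3: 18+0+2·3·12=90 → min 90.
Length 4: A₁..A₄: k=1: 0+90+71·2·12=1794; k=2: 426+108+71·3·12=3090; k=3: 444+0+71·3·12=3000 → min 1794.
Optimal order: (A₁((A₂A₃)A₄)) with cost 1794.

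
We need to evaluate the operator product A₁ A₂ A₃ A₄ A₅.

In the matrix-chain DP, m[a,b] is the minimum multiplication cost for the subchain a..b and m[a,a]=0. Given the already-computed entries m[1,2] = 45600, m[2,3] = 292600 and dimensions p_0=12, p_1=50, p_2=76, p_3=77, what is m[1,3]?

115824

m[1,3] = min over k∈[1,2] of m[1,k]+m[k+1,3]+p_{0}·p_k·p_{3}.
k=1: 0 + 292600 + 12·50·77 = 338800; k=2: 45600 + 0 + 12·76·77 = 115824.
Minimum: 115824 at k=2.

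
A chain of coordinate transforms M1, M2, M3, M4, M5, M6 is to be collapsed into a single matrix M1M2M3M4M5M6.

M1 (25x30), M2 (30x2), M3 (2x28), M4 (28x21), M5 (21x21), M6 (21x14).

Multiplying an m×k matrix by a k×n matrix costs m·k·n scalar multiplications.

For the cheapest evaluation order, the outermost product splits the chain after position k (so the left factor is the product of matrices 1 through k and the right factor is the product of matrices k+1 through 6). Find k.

Adjacent pairs: M1M2 = 25·30·2 = 1500; M2M3 = 30·2·28 = 1680; M3M4 = 2·28·21 = 1176; M4M5 = 28·21·21 = 12348; M5M6 = 21·21·14 = 6174.
Length 3: M1..M3: k=1: 0+1680+25·30·28=22680; k=2: 1500+0+25·2·28=2900 → min 2900 | M2..M4: k=2: 0+1176+30·2·21=2436; k=3: 1680+0+30·28·21=19320 → min 2436 | M3..M5: k=3: 0+12348+2·28·21=13524; k=4: 1176+0+2·21·21=2058 → min 2058 | M4..M6: k=4: 0+6174+28·21·14=14406; k=5: 12348+0+28·21·14=20580 → min 14406.
Length 4: M1..M4: k=1: 0+2436+25·30·21=18186; k=2: 1500+1176+25·2·21=3726; k=3: 2900+0+25·28·21=17600 → min 3726 | M2..M5: k=2: 0+2058+30·2·21=3318; k=3: 1680+12348+30·28·21=31668; k=4: 2436+0+30·21·21=15666 → min 3318 | M3..M6: k=3: 0+14406+2·28·14=15190; k=4: 1176+6174+2·21·14=7938; k=5: 2058+0+2·21·14=2646 → min 2646.
Length 5: M1..M5: k=1: 0+3318+25·30·21=19068; k=2: 1500+2058+25·2·21=4608; k=3: 2900+12348+25·28·21=29948; k=4: 3726+0+25·21·21=14751 → min 4608 | M2..M6: k=2: 0+2646+30·2·14=3486; k=3: 1680+14406+30·28·14=27846; k=4: 2436+6174+30·21·14=17430; k=5: 3318+0+30·21·14=12138 → min 3486.
Top-level splits: k=1: (M1..M1)·(M2..M6) → 0+3486+25·30·14 = 13986; k=2: (M1..M2)·(M3..M6) → 1500+2646+25·2·14 = 4846; k=3: (M1..M3)·(M4..M6) → 2900+14406+25·28·14 = 27106; k=4: (M1..M4)·(M5..M6) → 3726+6174+25·21·14 = 17250; k=5: (M1..M5)·(M6..M6) → 4608+0+25·21·14 = 11958.
Best split is after M2, i.e. k = 2.

2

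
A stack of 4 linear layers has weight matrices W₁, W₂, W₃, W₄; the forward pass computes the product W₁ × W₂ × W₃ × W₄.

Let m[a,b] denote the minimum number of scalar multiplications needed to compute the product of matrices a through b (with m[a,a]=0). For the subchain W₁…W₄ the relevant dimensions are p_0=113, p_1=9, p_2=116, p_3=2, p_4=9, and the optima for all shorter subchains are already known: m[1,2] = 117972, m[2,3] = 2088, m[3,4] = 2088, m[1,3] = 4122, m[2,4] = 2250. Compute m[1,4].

6156

m[1,4] = min over k∈[1,3] of m[1,k]+m[k+1,4]+p_{0}·p_k·p_{4}.
k=1: 0 + 2250 + 113·9·9 = 11403; k=2: 117972 + 2088 + 113·116·9 = 238032; k=3: 4122 + 0 + 113·2·9 = 6156.
Minimum: 6156 at k=3.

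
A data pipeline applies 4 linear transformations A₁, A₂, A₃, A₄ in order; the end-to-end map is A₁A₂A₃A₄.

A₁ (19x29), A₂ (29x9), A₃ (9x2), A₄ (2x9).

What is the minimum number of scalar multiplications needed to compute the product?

Adjacent pairs: A₁A₂ = 19·29·9 = 4959; A₂A₃ = 29·9·2 = 522; A₃A₄ = 9·2·9 = 162.
Length 3: A₁..A₃: k=1: 0+522+19·29·2=1624; k=2: 4959+0+19·9·2=5301 → min 1624 | A₂..A₄: k=2: 0+162+29·9·9=2511; k=3: 522+0+29·2·9=1044 → min 1044.
Length 4: A₁..A₄: k=1: 0+1044+19·29·9=6003; k=2: 4959+162+19·9·9=6660; k=3: 1624+0+19·2·9=1966 → min 1966.
Optimal order: ((A₁(A₂A₃))A₄) with cost 1966.

1966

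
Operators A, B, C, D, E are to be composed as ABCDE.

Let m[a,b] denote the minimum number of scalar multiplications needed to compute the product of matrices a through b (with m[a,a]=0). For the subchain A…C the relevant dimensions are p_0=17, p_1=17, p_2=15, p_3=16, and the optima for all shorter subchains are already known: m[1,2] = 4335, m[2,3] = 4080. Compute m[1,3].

m[1,3] = min over k∈[1,2] of m[1,k]+m[k+1,3]+p_{0}·p_k·p_{3}.
k=1: 0 + 4080 + 17·17·16 = 8704; k=2: 4335 + 0 + 17·15·16 = 8415.
Minimum: 8415 at k=2.

8415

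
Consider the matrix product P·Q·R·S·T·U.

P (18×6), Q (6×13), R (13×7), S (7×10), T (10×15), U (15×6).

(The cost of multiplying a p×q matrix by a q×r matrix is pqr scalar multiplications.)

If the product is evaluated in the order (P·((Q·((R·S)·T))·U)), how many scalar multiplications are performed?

(R·S): 13×7 by 7×10 → 13×10, cost 13·7·10 = 910
((R·S)·T): 13×10 by 10×15 → 13×15, cost 13·10·15 = 1950; cumulative 2860
(Q·((R·S)·T)): 6×13 by 13×15 → 6×15, cost 6·13·15 = 1170; cumulative 4030
((Q·((R·S)·T))·U): 6×15 by 15×6 → 6×6, cost 6·15·6 = 540; cumulative 4570
(P·((Q·((R·S)·T))·U)): 18×6 by 6×6 → 18×6, cost 18·6·6 = 648; cumulative 5218
Total: 5218 scalar multiplications.

5218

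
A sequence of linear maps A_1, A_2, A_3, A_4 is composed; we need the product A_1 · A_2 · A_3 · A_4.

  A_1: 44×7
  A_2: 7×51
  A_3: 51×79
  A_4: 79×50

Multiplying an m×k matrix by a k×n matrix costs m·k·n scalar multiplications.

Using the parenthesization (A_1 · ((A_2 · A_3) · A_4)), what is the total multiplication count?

(A_2 · A_3): 7×51 by 51×79 → 7×79, cost 7·51·79 = 28203
((A_2 · A_3) · A_4): 7×79 by 79×50 → 7×50, cost 7·79·50 = 27650; cumulative 55853
(A_1 · ((A_2 · A_3) · A_4)): 44×7 by 7×50 → 44×50, cost 44·7·50 = 15400; cumulative 71253
Total: 71253 scalar multiplications.

71253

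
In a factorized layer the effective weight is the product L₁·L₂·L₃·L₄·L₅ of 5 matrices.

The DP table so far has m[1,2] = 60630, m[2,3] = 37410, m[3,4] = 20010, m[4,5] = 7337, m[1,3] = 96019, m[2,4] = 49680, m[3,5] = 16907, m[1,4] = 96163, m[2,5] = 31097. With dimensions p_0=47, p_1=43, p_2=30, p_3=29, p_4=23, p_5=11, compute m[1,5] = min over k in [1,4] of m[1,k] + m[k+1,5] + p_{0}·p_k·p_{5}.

m[1,5] = min over k∈[1,4] of m[1,k]+m[k+1,5]+p_{0}·p_k·p_{5}.
k=1: 0 + 31097 + 47·43·11 = 53328; k=2: 60630 + 16907 + 47·30·11 = 93047; k=3: 96019 + 7337 + 47·29·11 = 118349; k=4: 96163 + 0 + 47·23·11 = 108054.
Minimum: 53328 at k=1.

53328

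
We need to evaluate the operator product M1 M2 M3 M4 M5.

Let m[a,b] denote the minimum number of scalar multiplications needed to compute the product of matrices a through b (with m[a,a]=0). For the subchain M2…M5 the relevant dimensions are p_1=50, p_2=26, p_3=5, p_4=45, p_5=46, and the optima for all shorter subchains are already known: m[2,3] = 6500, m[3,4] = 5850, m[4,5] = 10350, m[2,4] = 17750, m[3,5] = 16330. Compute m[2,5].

28350

m[2,5] = min over k∈[2,4] of m[2,k]+m[k+1,5]+p_{1}·p_k·p_{5}.
k=2: 0 + 16330 + 50·26·46 = 76130; k=3: 6500 + 10350 + 50·5·46 = 28350; k=4: 17750 + 0 + 50·45·46 = 121250.
Minimum: 28350 at k=3.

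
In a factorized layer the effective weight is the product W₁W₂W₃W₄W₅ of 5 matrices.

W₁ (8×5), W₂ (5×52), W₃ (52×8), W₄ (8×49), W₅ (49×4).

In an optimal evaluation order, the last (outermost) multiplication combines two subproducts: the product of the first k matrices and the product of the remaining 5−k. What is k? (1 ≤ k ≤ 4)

1

Adjacent pairs: W₁W₂ = 8·5·52 = 2080; W₂W₃ = 5·52·8 = 2080; W₃W₄ = 52·8·49 = 20384; W₄W₅ = 8·49·4 = 1568.
Length 3: W₁..W₃: k=1: 0+2080+8·5·8=2400; k=2: 2080+0+8·52·8=5408 → min 2400 | W₂..W₄: k=2: 0+20384+5·52·49=33124; k=3: 2080+0+5·8·49=4040 → min 4040 | W₃..W₅: k=3: 0+1568+52·8·4=3232; k=4: 20384+0+52·49·4=30576 → min 3232.
Length 4: W₁..W₄: k=1: 0+4040+8·5·49=6000; k=2: 2080+20384+8·52·49=42848; k=3: 2400+0+8·8·49=5536 → min 5536 | W₂..W₅: k=2: 0+3232+5·52·4=4272; k=3: 2080+1568+5·8·4=3808; k=4: 4040+0+5·49·4=5020 → min 3808.
Top-level splits: k=1: (W₁..W₁)·(W₂..W₅) → 0+3808+8·5·4 = 3968; k=2: (W₁..W₂)·(W₃..W₅) → 2080+3232+8·52·4 = 6976; k=3: (W₁..W₃)·(W₄..W₅) → 2400+1568+8·8·4 = 4224; k=4: (W₁..W₄)·(W₅..W₅) → 5536+0+8·49·4 = 7104.
Best split is after W₁, i.e. k = 1.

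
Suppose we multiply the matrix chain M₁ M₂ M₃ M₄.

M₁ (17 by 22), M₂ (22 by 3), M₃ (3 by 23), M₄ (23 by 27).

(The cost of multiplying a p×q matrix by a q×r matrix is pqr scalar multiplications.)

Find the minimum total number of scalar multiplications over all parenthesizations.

Adjacent pairs: M₁M₂ = 17·22·3 = 1122; M₂M₃ = 22·3·23 = 1518; M₃M₄ = 3·23·27 = 1863.
Length 3: M₁..M₃: k=1: 0+1518+17·22·23=10120; k=2: 1122+0+17·3·23=2295 → min 2295 | M₂..M₄: k=2: 0+1863+22·3·27=3645; k=3: 1518+0+22·23·27=15180 → min 3645.
Length 4: M₁..M₄: k=1: 0+3645+17·22·27=13743; k=2: 1122+1863+17·3·27=4362; k=3: 2295+0+17·23·27=12852 → min 4362.
Optimal order: ((M₁ M₂) (M₃ M₄)) with cost 4362.

4362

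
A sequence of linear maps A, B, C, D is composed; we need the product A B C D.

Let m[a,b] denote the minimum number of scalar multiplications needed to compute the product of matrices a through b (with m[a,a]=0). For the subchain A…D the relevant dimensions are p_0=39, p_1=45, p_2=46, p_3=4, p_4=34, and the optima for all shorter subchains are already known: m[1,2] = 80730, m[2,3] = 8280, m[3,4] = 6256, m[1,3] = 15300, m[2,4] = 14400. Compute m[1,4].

m[1,4] = min over k∈[1,3] of m[1,k]+m[k+1,4]+p_{0}·p_k·p_{4}.
k=1: 0 + 14400 + 39·45·34 = 74070; k=2: 80730 + 6256 + 39·46·34 = 147982; k=3: 15300 + 0 + 39·4·34 = 20604.
Minimum: 20604 at k=3.

20604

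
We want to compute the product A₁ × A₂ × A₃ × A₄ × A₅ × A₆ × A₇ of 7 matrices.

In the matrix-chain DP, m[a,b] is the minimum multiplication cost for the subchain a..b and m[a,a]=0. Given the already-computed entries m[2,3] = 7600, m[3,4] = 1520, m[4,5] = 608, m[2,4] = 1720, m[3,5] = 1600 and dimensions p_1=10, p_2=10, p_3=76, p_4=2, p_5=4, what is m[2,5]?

m[2,5] = min over k∈[2,4] of m[2,k]+m[k+1,5]+p_{1}·p_k·p_{5}.
k=2: 0 + 1600 + 10·10·4 = 2000; k=3: 7600 + 608 + 10·76·4 = 11248; k=4: 1720 + 0 + 10·2·4 = 1800.
Minimum: 1800 at k=4.

1800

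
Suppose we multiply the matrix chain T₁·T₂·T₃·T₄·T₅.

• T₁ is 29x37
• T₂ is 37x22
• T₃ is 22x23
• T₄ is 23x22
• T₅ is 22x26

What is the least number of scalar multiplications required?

Adjacent pairs: T₁T₂ = 29·37·22 = 23606; T₂T₃ = 37·22·23 = 18722; T₃T₄ = 22·23·22 = 11132; T₄T₅ = 23·22·26 = 13156.
Length 3: T₁..T₃: k=1: 0+18722+29·37·23=43401; k=2: 23606+0+29·22·23=38280 → min 38280 | T₂..T₄: k=2: 0+11132+37·22·22=29040; k=3: 18722+0+37·23·22=37444 → min 29040 | T₃..T₅: k=3: 0+13156+22·23·26=26312; k=4: 11132+0+22·22·26=23716 → min 23716.
Length 4: T₁..T₄: k=1: 0+29040+29·37·22=52646; k=2: 23606+11132+29·22·22=48774; k=3: 38280+0+29·23·22=52954 → min 48774 | T₂..T₅: k=2: 0+23716+37·22·26=44880; k=3: 18722+13156+37·23·26=54004; k=4: 29040+0+37·22·26=50204 → min 44880.
Length 5: T₁..T₅: k=1: 0+44880+29·37·26=72778; k=2: 23606+23716+29·22·26=63910; k=3: 38280+13156+29·23·26=68778; k=4: 48774+0+29·22·26=65362 → min 63910.
Optimal order: ((T₁·T₂)·((T₃·T₄)·T₅)) with cost 63910.

63910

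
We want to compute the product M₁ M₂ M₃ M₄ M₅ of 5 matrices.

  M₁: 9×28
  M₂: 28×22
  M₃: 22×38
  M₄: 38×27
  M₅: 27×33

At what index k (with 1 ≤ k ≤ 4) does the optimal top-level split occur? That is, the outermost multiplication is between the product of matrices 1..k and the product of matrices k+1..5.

Adjacent pairs: M₁M₂ = 9·28·22 = 5544; M₂M₃ = 28·22·38 = 23408; M₃M₄ = 22·38·27 = 22572; M₄M₅ = 38·27·33 = 33858.
Length 3: M₁..M₃: k=1: 0+23408+9·28·38=32984; k=2: 5544+0+9·22·38=13068 → min 13068 | M₂..M₄: k=2: 0+22572+28·22·27=39204; k=3: 23408+0+28·38·27=52136 → min 39204 | M₃..M₅: k=3: 0+33858+22·38·33=61446; k=4: 22572+0+22·27·33=42174 → min 42174.
Length 4: M₁..M₄: k=1: 0+39204+9·28·27=46008; k=2: 5544+22572+9·22·27=33462; k=3: 13068+0+9·38·27=22302 → min 22302 | M₂..M₅: k=2: 0+42174+28·22·33=62502; k=3: 23408+33858+28·38·33=92378; k=4: 39204+0+28·27·33=64152 → min 62502.
Top-level splits: k=1: (M₁..M₁)·(M₂..M₅) → 0+62502+9·28·33 = 70818; k=2: (M₁..M₂)·(M₃..M₅) → 5544+42174+9·22·33 = 54252; k=3: (M₁..M₃)·(M₄..M₅) → 13068+33858+9·38·33 = 58212; k=4: (M₁..M₄)·(M₅..M₅) → 22302+0+9·27·33 = 30321.
Best split is after M₄, i.e. k = 4.

4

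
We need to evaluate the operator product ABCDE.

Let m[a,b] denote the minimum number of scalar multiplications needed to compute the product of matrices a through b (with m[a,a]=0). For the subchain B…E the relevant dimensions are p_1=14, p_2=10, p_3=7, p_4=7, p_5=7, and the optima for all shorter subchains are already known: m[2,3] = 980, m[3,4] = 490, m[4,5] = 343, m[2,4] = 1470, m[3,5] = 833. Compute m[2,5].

m[2,5] = min over k∈[2,4] of m[2,k]+m[k+1,5]+p_{1}·p_k·p_{5}.
k=2: 0 + 833 + 14·10·7 = 1813; k=3: 980 + 343 + 14·7·7 = 2009; k=4: 1470 + 0 + 14·7·7 = 2156.
Minimum: 1813 at k=2.

1813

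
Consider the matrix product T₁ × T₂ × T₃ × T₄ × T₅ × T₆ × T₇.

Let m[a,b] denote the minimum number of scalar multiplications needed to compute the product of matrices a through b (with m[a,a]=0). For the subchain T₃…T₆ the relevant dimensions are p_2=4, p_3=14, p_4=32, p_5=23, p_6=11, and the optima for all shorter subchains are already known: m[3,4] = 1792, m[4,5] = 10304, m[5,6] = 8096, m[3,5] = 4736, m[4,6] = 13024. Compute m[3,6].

m[3,6] = min over k∈[3,5] of m[3,k]+m[k+1,6]+p_{2}·p_k·p_{6}.
k=3: 0 + 13024 + 4·14·11 = 13640; k=4: 1792 + 8096 + 4·32·11 = 11296; k=5: 4736 + 0 + 4·23·11 = 5748.
Minimum: 5748 at k=5.

5748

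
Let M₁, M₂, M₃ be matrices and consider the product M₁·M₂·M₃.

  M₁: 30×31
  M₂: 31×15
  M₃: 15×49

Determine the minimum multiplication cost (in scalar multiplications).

Order (M₁·(M₂·M₃)): (M₂·M₃): 31×15 by 15×49 → 31×49, cost 31·15·49 = 22785; (M₁·(M₂·M₃)): 30×31 by 31×49 → 30×49, cost 30·31·49 = 45570; cumulative 68355. Total 68355.
Order ((M₁·M₂)·M₃): (M₁·M₂): 30×31 by 31×15 → 30×15, cost 30·31·15 = 13950; ((M₁·M₂)·M₃): 30×15 by 15×49 → 30×49, cost 30·15·49 = 22050; cumulative 36000. Total 36000.
Minimum: 36000.

36000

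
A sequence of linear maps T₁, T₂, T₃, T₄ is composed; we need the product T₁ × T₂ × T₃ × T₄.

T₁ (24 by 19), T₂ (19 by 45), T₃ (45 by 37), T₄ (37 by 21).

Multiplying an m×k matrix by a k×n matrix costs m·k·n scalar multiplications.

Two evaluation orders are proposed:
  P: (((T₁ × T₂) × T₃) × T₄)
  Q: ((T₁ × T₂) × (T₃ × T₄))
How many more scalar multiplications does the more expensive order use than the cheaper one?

Order P = (((T₁ × T₂) × T₃) × T₄): (T₁ × T₂): 24×19 by 19×45 → 24×45, cost 24·19·45 = 20520; ((T₁ × T₂) × T₃): 24×45 by 45×37 → 24×37, cost 24·45·37 = 39960; cumulative 60480; (((T₁ × T₂) × T₃) × T₄): 24×37 by 37×21 → 24×21, cost 24·37·21 = 18648; cumulative 79128. Total 79128.
Order Q = ((T₁ × T₂) × (T₃ × T₄)): (T₁ × T₂): 24×19 by 19×45 → 24×45, cost 24·19·45 = 20520; (T₃ × T₄): 45×37 by 37×21 → 45×21, cost 45·37·21 = 34965; ((T₁ × T₂) × (T₃ × T₄)): 24×45 by 45×21 → 24×21, cost 24·45·21 = 22680; cumulative 78165. Total 78165.
Difference: |79128 − 78165| = 963.

963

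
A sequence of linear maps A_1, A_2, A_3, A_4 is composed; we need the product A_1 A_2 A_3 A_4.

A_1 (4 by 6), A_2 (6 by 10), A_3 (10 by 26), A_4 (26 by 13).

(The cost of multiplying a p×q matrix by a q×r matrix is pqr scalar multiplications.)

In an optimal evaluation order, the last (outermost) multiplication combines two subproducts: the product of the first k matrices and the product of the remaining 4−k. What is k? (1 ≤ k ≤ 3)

Adjacent pairs: A_1A_2 = 4·6·10 = 240; A_2A_3 = 6·10·26 = 1560; A_3A_4 = 10·26·13 = 3380.
Length 3: A_1..A_3: k=1: 0+1560+4·6·26=2184; k=2: 240+0+4·10·26=1280 → min 1280 | A_2..A_4: k=2: 0+3380+6·10·13=4160; k=3: 1560+0+6·26·13=3588 → min 3588.
Top-level splits: k=1: (A_1..A_1)·(A_2..A_4) → 0+3588+4·6·13 = 3900; k=2: (A_1..A_2)·(A_3..A_4) → 240+3380+4·10·13 = 4140; k=3: (A_1..A_3)·(A_4..A_4) → 1280+0+4·26·13 = 2632.
Best split is after A_3, i.e. k = 3.

3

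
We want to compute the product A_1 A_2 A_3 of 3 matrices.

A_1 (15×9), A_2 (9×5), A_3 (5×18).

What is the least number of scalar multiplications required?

Order (A_1 (A_2 A_3)): (A_2 A_3): 9×5 by 5×18 → 9×18, cost 9·5·18 = 810; (A_1 (A_2 A_3)): 15×9 by 9×18 → 15×18, cost 15·9·18 = 2430; cumulative 3240. Total 3240.
Order ((A_1 A_2) A_3): (A_1 A_2): 15×9 by 9×5 → 15×5, cost 15·9·5 = 675; ((A_1 A_2) A_3): 15×5 by 5×18 → 15×18, cost 15·5·18 = 1350; cumulative 2025. Total 2025.
Minimum: 2025.

2025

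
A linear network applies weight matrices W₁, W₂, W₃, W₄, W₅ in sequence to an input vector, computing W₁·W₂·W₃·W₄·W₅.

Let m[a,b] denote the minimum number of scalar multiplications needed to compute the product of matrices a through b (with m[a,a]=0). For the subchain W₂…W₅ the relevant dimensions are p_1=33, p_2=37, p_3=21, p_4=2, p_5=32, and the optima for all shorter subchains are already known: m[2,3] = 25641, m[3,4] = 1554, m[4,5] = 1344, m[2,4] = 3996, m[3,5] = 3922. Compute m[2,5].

6108

m[2,5] = min over k∈[2,4] of m[2,k]+m[k+1,5]+p_{1}·p_k·p_{5}.
k=2: 0 + 3922 + 33·37·32 = 42994; k=3: 25641 + 1344 + 33·21·32 = 49161; k=4: 3996 + 0 + 33·2·32 = 6108.
Minimum: 6108 at k=4.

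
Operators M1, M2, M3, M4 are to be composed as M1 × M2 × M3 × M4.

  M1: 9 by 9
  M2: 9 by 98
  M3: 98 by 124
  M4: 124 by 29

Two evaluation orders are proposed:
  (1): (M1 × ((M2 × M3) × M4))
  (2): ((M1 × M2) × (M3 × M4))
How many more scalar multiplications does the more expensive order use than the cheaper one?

Order (1) = (M1 × ((M2 × M3) × M4)): (M2 × M3): 9×98 by 98×124 → 9×124, cost 9·98·124 = 109368; ((M2 × M3) × M4): 9×124 by 124×29 → 9×29, cost 9·124·29 = 32364; cumulative 141732; (M1 × ((M2 × M3) × M4)): 9×9 by 9×29 → 9×29, cost 9·9·29 = 2349; cumulative 144081. Total 144081.
Order (2) = ((M1 × M2) × (M3 × M4)): (M1 × M2): 9×9 by 9×98 → 9×98, cost 9·9·98 = 7938; (M3 × M4): 98×124 by 124×29 → 98×29, cost 98·124·29 = 352408; ((M1 × M2) × (M3 × M4)): 9×98 by 98×29 → 9×29, cost 9·98·29 = 25578; cumulative 385924. Total 385924.
Difference: |144081 − 385924| = 241843.

241843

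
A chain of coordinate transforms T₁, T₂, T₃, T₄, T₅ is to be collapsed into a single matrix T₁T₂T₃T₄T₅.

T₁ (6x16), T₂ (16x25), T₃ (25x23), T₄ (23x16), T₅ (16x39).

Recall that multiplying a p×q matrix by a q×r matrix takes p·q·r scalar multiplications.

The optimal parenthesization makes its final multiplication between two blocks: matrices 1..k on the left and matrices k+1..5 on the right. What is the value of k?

4

Adjacent pairs: T₁T₂ = 6·16·25 = 2400; T₂T₃ = 16·25·23 = 9200; T₃T₄ = 25·23·16 = 9200; T₄T₅ = 23·16·39 = 14352.
Length 3: T₁..T₃: k=1: 0+9200+6·16·23=11408; k=2: 2400+0+6·25·23=5850 → min 5850 | T₂..T₄: k=2: 0+9200+16·25·16=15600; k=3: 9200+0+16·23·16=15088 → min 15088 | T₃..T₅: k=3: 0+14352+25·23·39=36777; k=4: 9200+0+25·16·39=24800 → min 24800.
Length 4: T₁..T₄: k=1: 0+15088+6·16·16=16624; k=2: 2400+9200+6·25·16=14000; k=3: 5850+0+6·23·16=8058 → min 8058 | T₂..T₅: k=2: 0+24800+16·25·39=40400; k=3: 9200+14352+16·23·39=37904; k=4: 15088+0+16·16·39=25072 → min 25072.
Top-level splits: k=1: (T₁..T₁)·(T₂..T₅) → 0+25072+6·16·39 = 28816; k=2: (T₁..T₂)·(T₃..T₅) → 2400+24800+6·25·39 = 33050; k=3: (T₁..T₃)·(T₄..T₅) → 5850+14352+6·23·39 = 25584; k=4: (T₁..T₄)·(T₅..T₅) → 8058+0+6·16·39 = 11802.
Best split is after T₄, i.e. k = 4.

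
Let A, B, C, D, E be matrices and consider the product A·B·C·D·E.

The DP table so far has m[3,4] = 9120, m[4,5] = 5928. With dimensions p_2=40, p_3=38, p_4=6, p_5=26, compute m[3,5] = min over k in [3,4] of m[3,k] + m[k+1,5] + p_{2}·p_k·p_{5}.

15360

m[3,5] = min over k∈[3,4] of m[3,k]+m[k+1,5]+p_{2}·p_k·p_{5}.
k=3: 0 + 5928 + 40·38·26 = 45448; k=4: 9120 + 0 + 40·6·26 = 15360.
Minimum: 15360 at k=4.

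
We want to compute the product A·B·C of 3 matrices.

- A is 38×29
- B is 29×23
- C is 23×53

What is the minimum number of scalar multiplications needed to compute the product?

Order (A·(B·C)): (B·C): 29×23 by 23×53 → 29×53, cost 29·23·53 = 35351; (A·(B·C)): 38×29 by 29×53 → 38×53, cost 38·29·53 = 58406; cumulative 93757. Total 93757.
Order ((A·B)·C): (A·B): 38×29 by 29×23 → 38×23, cost 38·29·23 = 25346; ((A·B)·C): 38×23 by 23×53 → 38×53, cost 38·23·53 = 46322; cumulative 71668. Total 71668.
Minimum: 71668.

71668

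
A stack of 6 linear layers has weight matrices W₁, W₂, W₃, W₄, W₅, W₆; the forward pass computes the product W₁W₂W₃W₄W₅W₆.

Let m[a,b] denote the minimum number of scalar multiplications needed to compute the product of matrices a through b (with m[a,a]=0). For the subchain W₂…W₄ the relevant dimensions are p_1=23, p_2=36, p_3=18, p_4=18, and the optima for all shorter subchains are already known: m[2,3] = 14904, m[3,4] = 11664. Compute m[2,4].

m[2,4] = min over k∈[2,3] of m[2,k]+m[k+1,4]+p_{1}·p_k·p_{4}.
k=2: 0 + 11664 + 23·36·18 = 26568; k=3: 14904 + 0 + 23·18·18 = 22356.
Minimum: 22356 at k=3.

22356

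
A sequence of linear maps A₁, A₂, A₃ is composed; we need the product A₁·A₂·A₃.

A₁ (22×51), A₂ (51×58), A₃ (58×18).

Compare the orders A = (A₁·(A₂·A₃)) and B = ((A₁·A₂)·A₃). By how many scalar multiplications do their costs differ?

14604

Order A = (A₁·(A₂·A₃)): (A₂·A₃): 51×58 by 58×18 → 51×18, cost 51·58·18 = 53244; (A₁·(A₂·A₃)): 22×51 by 51×18 → 22×18, cost 22·51·18 = 20196; cumulative 73440. Total 73440.
Order B = ((A₁·A₂)·A₃): (A₁·A₂): 22×51 by 51×58 → 22×58, cost 22·51·58 = 65076; ((A₁·A₂)·A₃): 22×58 by 58×18 → 22×18, cost 22·58·18 = 22968; cumulative 88044. Total 88044.
Difference: |73440 − 88044| = 14604.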